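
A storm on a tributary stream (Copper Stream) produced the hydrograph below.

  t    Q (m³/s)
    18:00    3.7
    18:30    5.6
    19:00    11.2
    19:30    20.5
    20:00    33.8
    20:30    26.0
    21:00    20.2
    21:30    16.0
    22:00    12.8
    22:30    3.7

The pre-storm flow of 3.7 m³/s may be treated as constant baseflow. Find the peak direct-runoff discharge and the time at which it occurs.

Subtracting baseflow gives direct-runoff ordinates: 0.0, 1.9, 7.5, 16.8, 30.1, 22.3, 16.5, 12.3, 9.1, 0.0 m³/s.
The maximum is 30.1 m³/s, occurring at the reading for t = 20:00.

Q_p = 30.1 m³/s at t = 20:00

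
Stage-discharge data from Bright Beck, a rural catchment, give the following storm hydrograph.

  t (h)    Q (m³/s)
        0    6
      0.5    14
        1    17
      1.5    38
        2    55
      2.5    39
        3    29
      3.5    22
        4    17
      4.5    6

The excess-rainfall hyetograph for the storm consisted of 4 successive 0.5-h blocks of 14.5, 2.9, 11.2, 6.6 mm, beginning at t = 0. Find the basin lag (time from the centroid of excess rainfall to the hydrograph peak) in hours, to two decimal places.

Centroid of excess rainfall: t_c = Σ P_i·t̄_i / ΣP_i = 0.8906 h (block centres at 0.25, 0.75, 1.25, 1.75 h).
Hydrograph peak occurs at t = 2 h, so basin lag t_L = 2 − 0.8906 = 1.11 h.

t_L ≈ 1.11 h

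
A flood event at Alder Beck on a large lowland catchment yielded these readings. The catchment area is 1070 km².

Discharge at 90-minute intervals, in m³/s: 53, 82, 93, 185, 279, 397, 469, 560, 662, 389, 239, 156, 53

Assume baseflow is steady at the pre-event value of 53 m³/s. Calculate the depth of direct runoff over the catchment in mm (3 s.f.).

Direct runoff: 0.0, 29.0, 40.0, 132.0, 226.0, 344.0, 416.0, 507.0, 609.0, 336.0, 186.0, 103.0, 0.0 m³/s; ΣQ_DR = 2928 m³/s.
V = ΣQ_DR · Δt = 2928 × 5400 s = 1.581 × 10^7 m³.
Over A = 1070 km², depth = V / A = 14.8 mm.

d ≈ 14.8 mm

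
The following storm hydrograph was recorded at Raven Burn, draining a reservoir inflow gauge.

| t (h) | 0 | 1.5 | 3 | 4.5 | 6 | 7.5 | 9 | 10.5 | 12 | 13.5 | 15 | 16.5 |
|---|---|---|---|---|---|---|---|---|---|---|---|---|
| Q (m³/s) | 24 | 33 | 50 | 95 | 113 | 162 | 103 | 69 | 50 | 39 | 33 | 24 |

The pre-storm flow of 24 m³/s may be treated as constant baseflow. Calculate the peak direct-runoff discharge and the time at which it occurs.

Subtracting baseflow gives direct-runoff ordinates: 0.0, 9.0, 26.0, 71.0, 89.0, 138.0, 79.0, 45.0, 26.0, 15.0, 9.0, 0.0 m³/s.
The maximum is 138.0 m³/s, occurring at the reading for t = 7.5 h.

Q_p = 138.0 m³/s at t = 7.5 h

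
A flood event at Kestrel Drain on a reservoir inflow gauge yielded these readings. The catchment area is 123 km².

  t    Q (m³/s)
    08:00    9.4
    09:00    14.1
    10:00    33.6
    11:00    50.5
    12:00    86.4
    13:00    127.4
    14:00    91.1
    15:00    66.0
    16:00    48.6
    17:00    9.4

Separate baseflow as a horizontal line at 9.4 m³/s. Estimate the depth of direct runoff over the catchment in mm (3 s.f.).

d ≈ 13.0 mm

Direct runoff: 0.0, 4.7, 24.2, 41.1, 77.0, 118.0, 81.7, 56.6, 39.2, 0.0 m³/s; ΣQ_DR = 442.5 m³/s.
V = ΣQ_DR · Δt = 442.5 × 3600 s = 1.593 × 10^6 m³.
Over A = 123 km², depth = V / A = 13.0 mm.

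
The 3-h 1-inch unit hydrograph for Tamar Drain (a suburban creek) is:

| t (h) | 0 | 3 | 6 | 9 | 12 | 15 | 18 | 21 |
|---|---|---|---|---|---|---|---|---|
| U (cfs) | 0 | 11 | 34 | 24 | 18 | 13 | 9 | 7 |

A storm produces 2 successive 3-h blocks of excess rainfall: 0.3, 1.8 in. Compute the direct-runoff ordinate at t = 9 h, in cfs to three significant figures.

Q ≈ 68.4 cfs

By discrete convolution, Q_j = Σ (P_i / 1 in) · U_{j−i}.
At t = 9 h (j=3): Q = (0.3/1)·24 + (1.8/1)·34 = 68.4 cfs.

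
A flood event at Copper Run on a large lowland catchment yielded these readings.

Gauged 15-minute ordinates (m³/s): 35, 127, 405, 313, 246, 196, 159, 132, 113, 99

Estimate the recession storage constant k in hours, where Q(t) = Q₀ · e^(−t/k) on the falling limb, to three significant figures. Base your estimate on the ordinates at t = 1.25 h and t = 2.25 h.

On the falling limb, Q drops from 196 to 99 m³/s between t = 1.25 h and t = 2.25 h (Δt = 1 h).
k = −Δt / ln(Q₂/Q₁) = −1 / ln(99/196) = 1.46 h.

k ≈ 1.46 h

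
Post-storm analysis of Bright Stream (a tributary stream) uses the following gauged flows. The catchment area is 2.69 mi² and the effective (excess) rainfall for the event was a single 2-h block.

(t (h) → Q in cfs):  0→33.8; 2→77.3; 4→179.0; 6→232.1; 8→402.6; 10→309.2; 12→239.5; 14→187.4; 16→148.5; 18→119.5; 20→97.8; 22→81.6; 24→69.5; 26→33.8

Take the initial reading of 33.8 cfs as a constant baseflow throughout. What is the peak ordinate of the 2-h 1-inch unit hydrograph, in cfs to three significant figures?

Direct runoff: 0.0, 43.5, 145.2, 198.3, 368.8, 275.4, 205.7, 153.6, 114.7, 85.7, 64.0, 47.8, 35.7, 0.0 cfs; ΣQ_DR = 1738 cfs, peak = 368.8 cfs.
Runoff depth d = ΣQ_DR·Δt / A = 1738 × 7200 / (2.69 mi²) = 2.003 in.
The 1-inch UH is the DRH scaled by (1 in)/d, so U_p = 368.8 × 1/2.003 = 184 cfs.

U_p ≈ 184 cfs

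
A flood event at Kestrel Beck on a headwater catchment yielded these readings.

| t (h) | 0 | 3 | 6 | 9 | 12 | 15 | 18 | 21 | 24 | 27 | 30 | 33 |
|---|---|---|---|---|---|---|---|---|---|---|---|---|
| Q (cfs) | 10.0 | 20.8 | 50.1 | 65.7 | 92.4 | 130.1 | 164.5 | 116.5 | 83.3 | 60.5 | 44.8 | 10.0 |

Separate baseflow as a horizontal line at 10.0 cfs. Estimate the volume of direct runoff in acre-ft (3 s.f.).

Direct-runoff ordinates (Q − Q_b): 0.0, 10.8, 40.1, 55.7, 82.4, 120.1, 154.5, 106.5, 73.3, 50.5, 34.8, 0.0 cfs.
ΣQ_DR = 728.7 cfs.
With Δt = 3 h = 10800 s, V = ΣQ_DR · Δt = 728.7 × 10800 = 7.87 × 10^6 ft³ = 181 acre-ft.

V ≈ 181 acre-ft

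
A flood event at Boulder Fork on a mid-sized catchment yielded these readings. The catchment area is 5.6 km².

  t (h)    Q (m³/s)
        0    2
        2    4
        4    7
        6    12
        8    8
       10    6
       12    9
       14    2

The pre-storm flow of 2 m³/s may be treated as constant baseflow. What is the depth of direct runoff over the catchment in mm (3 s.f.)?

d ≈ 43.7 mm

Direct runoff: 0.0, 2.0, 5.0, 10.0, 6.0, 4.0, 7.0, 0.0 m³/s; ΣQ_DR = 34.00 m³/s.
V = ΣQ_DR · Δt = 34.00 × 7200 s = 2.448 × 10^5 m³.
Over A = 5.6 km², depth = V / A = 43.7 mm.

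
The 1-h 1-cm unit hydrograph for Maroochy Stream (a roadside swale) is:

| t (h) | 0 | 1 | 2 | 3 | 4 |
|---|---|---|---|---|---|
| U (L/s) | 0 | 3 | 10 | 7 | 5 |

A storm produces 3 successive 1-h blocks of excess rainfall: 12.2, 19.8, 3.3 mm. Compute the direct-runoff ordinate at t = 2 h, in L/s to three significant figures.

Q ≈ 18.1 L/s

By discrete convolution, Q_j = Σ (P_i / 10 mm) · U_{j−i}.
At t = 2 h (j=2): Q = (12.2/10)·10 + (19.8/10)·3 + (3.3/10)·0 = 18.1 L/s.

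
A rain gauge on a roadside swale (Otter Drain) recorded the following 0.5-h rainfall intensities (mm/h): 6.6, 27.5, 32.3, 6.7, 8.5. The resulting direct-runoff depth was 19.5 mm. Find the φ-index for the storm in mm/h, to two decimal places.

Only the 2 blocks with intensity above φ contribute runoff: 27.5, 32.3 mm/h.
Σ(I−φ)·Δt = d  ⇒  (27.5+32.3 − 2φ)·0.5 = 19.5
φ = (59.80 − 19.5/0.5) / 2 = 10.40 mm/h.

φ ≈ 10.40 mm/h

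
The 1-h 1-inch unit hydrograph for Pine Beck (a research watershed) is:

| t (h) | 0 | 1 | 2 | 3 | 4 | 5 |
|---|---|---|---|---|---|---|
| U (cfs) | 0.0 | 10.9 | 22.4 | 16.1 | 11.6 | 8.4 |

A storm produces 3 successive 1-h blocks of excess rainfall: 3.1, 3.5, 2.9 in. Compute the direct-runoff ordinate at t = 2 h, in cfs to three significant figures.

Q ≈ 108 cfs

By discrete convolution, Q_j = Σ (P_i / 1 in) · U_{j−i}.
At t = 2 h (j=2): Q = (3.1/1)·22.4 + (3.5/1)·10.9 + (2.9/1)·0.0 = 108 cfs.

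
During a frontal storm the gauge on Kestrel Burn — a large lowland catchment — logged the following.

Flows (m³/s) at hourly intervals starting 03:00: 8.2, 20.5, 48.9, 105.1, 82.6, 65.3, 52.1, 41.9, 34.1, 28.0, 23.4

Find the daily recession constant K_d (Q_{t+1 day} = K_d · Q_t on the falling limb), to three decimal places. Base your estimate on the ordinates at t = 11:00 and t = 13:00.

Between t = 11:00 and t = 13:00 the flow falls from 34.1 to 23.4 m³/s over 2×1 h = 2 h.
Per-interval ratio K = (23.4/34.1)^(1/2) = 0.8284; K_d = K^(24/1) = 0.011.

K_d ≈ 0.011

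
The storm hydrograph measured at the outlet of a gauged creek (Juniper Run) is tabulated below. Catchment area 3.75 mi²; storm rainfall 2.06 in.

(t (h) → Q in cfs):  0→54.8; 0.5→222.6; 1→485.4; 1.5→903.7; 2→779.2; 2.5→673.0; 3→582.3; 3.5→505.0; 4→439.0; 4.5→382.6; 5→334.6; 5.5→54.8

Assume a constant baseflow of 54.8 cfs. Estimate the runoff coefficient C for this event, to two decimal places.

ΣQ_DR = 4759 cfs; V = ΣQ_DR·Δt = 8.567 × 10^6 ft³.
Runoff depth d = V / A = 0.9833 in.
C = d / P = 0.9833 / 2.06 = 0.48.

C ≈ 0.48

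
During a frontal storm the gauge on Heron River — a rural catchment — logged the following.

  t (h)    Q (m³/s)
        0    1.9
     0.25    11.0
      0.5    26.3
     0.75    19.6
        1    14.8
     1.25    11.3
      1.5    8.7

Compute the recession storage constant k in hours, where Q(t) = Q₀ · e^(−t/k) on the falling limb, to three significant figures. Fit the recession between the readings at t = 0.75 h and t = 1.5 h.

k ≈ 0.923 h

On the falling limb, Q drops from 19.6 to 8.7 m³/s between t = 0.75 h and t = 1.5 h (Δt = 0.75 h).
k = −Δt / ln(Q₂/Q₁) = −0.75 / ln(8.7/19.6) = 0.923 h.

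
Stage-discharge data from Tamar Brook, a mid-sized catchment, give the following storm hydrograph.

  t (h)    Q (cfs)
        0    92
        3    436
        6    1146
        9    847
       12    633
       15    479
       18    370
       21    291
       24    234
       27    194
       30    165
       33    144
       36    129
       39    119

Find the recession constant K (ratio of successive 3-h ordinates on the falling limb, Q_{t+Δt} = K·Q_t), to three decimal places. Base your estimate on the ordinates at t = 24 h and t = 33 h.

K ≈ 0.851

Using the recession-limb readings at t = 24 h and t = 33 h: Q falls from 234 to 144 cfs over 3 intervals.
K = (Q₂/Q₁)^(1/3) = (144/234)^(1/3) = 0.851.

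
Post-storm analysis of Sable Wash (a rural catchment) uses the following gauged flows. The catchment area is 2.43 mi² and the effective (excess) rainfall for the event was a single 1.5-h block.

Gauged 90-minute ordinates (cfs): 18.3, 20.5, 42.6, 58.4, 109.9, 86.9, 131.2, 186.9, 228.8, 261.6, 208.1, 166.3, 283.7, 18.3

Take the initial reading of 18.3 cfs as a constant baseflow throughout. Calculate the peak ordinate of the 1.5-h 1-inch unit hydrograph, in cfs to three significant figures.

Direct runoff: 0.0, 2.2, 24.3, 40.1, 91.6, 68.6, 112.9, 168.6, 210.5, 243.3, 189.8, 148.0, 265.4, 0.0 cfs; ΣQ_DR = 1565 cfs, peak = 265.4 cfs.
Runoff depth d = ΣQ_DR·Δt / A = 1565 × 5400 / (2.43 mi²) = 1.497 in.
The 1-inch UH is the DRH scaled by (1 in)/d, so U_p = 265.4 × 1/1.497 = 177 cfs.

U_p ≈ 177 cfs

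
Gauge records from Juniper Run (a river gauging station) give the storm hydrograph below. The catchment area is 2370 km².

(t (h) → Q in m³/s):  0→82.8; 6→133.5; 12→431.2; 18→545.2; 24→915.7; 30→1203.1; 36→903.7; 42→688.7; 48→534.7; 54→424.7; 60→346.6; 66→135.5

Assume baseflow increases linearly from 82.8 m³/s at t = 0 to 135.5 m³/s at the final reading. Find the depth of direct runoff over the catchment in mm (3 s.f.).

Direct runoff: 0.00, 45.91, 338.82, 448.03, 813.74, 1096.35, 792.15, 572.36, 413.57, 298.78, 215.89, 0.00 m³/s; ΣQ_DR = 5036 m³/s.
V = ΣQ_DR · Δt = 5036 × 21600 s = 1.088 × 10^8 m³.
Over A = 2370 km², depth = V / A = 45.9 mm.

d ≈ 45.9 mm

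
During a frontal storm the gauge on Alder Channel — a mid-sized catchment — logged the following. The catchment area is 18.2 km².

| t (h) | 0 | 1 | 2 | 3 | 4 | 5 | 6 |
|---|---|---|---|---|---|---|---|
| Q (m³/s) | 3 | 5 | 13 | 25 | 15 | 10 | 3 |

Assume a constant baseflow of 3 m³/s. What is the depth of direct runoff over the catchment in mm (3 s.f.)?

d ≈ 10.5 mm

Direct runoff: 0.0, 2.0, 10.0, 22.0, 12.0, 7.0, 0.0 m³/s; ΣQ_DR = 53.00 m³/s.
V = ΣQ_DR · Δt = 53.00 × 3600 s = 1.908 × 10^5 m³.
Over A = 18.2 km², depth = V / A = 10.5 mm.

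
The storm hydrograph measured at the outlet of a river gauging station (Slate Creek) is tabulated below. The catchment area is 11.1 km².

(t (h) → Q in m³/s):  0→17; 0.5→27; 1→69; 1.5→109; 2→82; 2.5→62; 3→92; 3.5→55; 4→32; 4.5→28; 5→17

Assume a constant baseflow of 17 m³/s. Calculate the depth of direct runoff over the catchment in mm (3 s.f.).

d ≈ 65.4 mm

Direct runoff: 0.0, 10.0, 52.0, 92.0, 65.0, 45.0, 75.0, 38.0, 15.0, 11.0, 0.0 m³/s; ΣQ_DR = 403.0 m³/s.
V = ΣQ_DR · Δt = 403.0 × 1800 s = 7.254 × 10^5 m³.
Over A = 11.1 km², depth = V / A = 65.4 mm.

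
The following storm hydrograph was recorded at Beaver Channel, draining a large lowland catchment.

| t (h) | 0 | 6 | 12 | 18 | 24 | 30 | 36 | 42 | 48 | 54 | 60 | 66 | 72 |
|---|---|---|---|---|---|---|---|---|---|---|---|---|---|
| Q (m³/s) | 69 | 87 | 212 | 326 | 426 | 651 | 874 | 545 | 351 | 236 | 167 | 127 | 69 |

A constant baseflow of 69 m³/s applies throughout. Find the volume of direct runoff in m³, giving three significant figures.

V ≈ 7.00 × 10^7 m³

Direct-runoff ordinates (Q − Q_b): 0.0, 18.0, 143.0, 257.0, 357.0, 582.0, 805.0, 476.0, 282.0, 167.0, 98.0, 58.0, 0.0 m³/s.
ΣQ_DR = 3243 m³/s.
With Δt = 6 h = 21600 s, V = ΣQ_DR · Δt = 3243 × 21600 = 7.00 × 10^7 m³.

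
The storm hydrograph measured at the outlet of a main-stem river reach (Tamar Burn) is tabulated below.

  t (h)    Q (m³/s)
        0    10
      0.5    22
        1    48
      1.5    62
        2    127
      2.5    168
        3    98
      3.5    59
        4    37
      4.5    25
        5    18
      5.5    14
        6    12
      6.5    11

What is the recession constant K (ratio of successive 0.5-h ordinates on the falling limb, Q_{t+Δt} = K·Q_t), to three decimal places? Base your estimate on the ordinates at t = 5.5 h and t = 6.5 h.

K ≈ 0.886

Using the recession-limb readings at t = 5.5 h and t = 6.5 h: Q falls from 14 to 11 m³/s over 2 intervals.
K = (Q₂/Q₁)^(1/2) = (11/14)^(1/2) = 0.886.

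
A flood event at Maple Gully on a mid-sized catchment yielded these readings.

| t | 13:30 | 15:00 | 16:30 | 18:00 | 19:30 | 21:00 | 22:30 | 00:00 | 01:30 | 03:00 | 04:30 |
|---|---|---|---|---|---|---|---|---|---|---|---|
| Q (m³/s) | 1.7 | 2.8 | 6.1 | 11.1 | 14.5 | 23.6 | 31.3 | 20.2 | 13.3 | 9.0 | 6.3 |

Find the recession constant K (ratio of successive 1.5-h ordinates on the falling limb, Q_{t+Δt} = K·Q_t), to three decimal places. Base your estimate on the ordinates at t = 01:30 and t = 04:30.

K ≈ 0.688

Using the recession-limb readings at t = 01:30 and t = 04:30: Q falls from 13.3 to 6.3 m³/s over 2 intervals.
K = (Q₂/Q₁)^(1/2) = (6.3/13.3)^(1/2) = 0.688.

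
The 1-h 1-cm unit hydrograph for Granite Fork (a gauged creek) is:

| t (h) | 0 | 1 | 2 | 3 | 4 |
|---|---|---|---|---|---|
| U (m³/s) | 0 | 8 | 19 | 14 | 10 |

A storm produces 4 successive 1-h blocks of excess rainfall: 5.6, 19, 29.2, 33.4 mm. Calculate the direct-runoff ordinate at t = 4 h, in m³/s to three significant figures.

Q ≈ 114 m³/s

By discrete convolution, Q_j = Σ (P_i / 10 mm) · U_{j−i}.
At t = 4 h (j=4): Q = (5.6/10)·10 + (19/10)·14 + (29.2/10)·19 + (33.4/10)·8 = 114 m³/s.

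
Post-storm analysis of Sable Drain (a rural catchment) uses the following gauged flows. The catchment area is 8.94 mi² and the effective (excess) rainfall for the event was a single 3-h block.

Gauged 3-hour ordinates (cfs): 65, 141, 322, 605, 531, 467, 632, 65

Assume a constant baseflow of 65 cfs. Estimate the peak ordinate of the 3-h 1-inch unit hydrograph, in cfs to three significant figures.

Direct runoff: 0.0, 76.0, 257.0, 540.0, 466.0, 402.0, 567.0, 0.0 cfs; ΣQ_DR = 2308 cfs, peak = 567.0 cfs.
Runoff depth d = ΣQ_DR·Δt / A = 2308 × 10800 / (8.94 mi²) = 1.200 in.
The 1-inch UH is the DRH scaled by (1 in)/d, so U_p = 567.0 × 1/1.200 = 472 cfs.

U_p ≈ 472 cfs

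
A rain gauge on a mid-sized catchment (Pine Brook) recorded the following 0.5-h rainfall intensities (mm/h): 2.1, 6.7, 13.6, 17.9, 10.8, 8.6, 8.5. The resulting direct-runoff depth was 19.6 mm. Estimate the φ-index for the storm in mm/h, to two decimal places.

φ ≈ 4.48 mm/h

Only the 6 blocks with intensity above φ contribute runoff: 6.7, 13.6, 17.9, 10.8, 8.6, 8.5 mm/h.
Σ(I−φ)·Δt = d  ⇒  (6.7+13.6+17.9+10.8+8.6+8.5 − 6φ)·0.5 = 19.6
φ = (66.10 − 19.6/0.5) / 6 = 4.48 mm/h.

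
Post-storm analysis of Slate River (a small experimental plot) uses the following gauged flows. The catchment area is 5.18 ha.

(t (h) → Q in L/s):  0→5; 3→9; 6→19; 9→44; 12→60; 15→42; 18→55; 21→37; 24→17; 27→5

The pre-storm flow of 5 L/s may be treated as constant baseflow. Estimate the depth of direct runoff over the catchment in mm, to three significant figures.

d ≈ 50.7 mm

Direct runoff: 0.0, 4.0, 14.0, 39.0, 55.0, 37.0, 50.0, 32.0, 12.0, 0.0 L/s; ΣQ_DR = 243.0 L/s.
V = ΣQ_DR · Δt = 243.0 × 10800 s = 2.624 × 10^6 L.
Over A = 5.18 ha, depth = V / A = 50.7 mm.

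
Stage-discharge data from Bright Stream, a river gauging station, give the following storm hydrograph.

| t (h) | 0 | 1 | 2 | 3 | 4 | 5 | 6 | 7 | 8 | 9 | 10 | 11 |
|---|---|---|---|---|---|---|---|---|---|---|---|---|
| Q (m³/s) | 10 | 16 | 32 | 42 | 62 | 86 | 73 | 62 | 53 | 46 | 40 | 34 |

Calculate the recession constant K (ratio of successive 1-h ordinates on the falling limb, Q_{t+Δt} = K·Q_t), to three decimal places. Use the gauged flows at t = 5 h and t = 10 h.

K ≈ 0.858

Using the recession-limb readings at t = 5 h and t = 10 h: Q falls from 86 to 40 m³/s over 5 intervals.
K = (Q₂/Q₁)^(1/5) = (40/86)^(1/5) = 0.858.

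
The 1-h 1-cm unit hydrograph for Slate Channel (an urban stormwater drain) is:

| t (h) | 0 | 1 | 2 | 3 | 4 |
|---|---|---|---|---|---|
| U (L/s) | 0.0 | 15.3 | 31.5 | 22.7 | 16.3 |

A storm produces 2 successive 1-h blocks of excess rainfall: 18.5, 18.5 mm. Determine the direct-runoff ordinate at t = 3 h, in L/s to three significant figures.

By discrete convolution, Q_j = Σ (P_i / 10 mm) · U_{j−i}.
At t = 3 h (j=3): Q = (18.5/10)·22.7 + (18.5/10)·31.5 = 100 L/s.

Q ≈ 100 L/s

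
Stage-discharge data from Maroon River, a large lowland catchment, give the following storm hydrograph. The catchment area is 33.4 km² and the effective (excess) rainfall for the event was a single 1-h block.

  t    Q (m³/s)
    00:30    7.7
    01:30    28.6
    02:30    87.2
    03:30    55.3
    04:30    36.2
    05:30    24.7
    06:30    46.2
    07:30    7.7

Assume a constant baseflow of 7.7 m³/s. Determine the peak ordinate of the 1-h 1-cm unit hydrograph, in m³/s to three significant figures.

Direct runoff: 0.0, 20.9, 79.5, 47.6, 28.5, 17.0, 38.5, 0.0 m³/s; ΣQ_DR = 232.0 m³/s, peak = 79.5 m³/s.
Runoff depth d = ΣQ_DR·Δt / A = 232.0 × 3600 / (33.4 km²) = 25.01 mm.
The 1-cm UH is the DRH scaled by (10 mm)/d, so U_p = 79.5 × 10/25.01 = 31.8 m³/s.

U_p ≈ 31.8 m³/s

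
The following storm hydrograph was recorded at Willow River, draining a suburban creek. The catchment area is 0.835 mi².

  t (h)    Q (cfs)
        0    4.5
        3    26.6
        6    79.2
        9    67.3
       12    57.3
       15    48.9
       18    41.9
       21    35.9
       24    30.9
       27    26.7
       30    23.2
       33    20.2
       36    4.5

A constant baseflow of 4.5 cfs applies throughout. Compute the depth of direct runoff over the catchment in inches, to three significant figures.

d ≈ 2.27 in

Direct runoff: 0.0, 22.1, 74.7, 62.8, 52.8, 44.4, 37.4, 31.4, 26.4, 22.2, 18.7, 15.7, 0.0 cfs; ΣQ_DR = 408.6 cfs.
V = ΣQ_DR · Δt = 408.6 × 10800 s = 4.413 × 10^6 ft³.
Over A = 0.835 mi², depth = V / A = 2.27 in.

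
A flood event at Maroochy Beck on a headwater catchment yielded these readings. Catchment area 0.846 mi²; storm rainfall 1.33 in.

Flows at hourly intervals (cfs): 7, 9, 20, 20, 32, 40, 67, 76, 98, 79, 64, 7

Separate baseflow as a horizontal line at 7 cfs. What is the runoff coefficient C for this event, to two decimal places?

C ≈ 0.60

ΣQ_DR = 435.0 cfs; V = ΣQ_DR·Δt = 1.566 × 10^6 ft³.
Runoff depth d = V / A = 0.7968 in.
C = d / P = 0.7968 / 1.33 = 0.60.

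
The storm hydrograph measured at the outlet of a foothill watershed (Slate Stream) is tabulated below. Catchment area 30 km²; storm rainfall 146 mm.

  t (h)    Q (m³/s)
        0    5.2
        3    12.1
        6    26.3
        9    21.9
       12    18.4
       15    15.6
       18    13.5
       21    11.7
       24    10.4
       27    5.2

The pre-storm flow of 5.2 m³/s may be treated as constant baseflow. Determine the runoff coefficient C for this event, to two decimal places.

ΣQ_DR = 88.30 m³/s; V = ΣQ_DR·Δt = 9.536 × 10^5 m³.
Runoff depth d = V / A = 31.79 mm.
C = d / P = 31.79 / 146 = 0.22.

C ≈ 0.22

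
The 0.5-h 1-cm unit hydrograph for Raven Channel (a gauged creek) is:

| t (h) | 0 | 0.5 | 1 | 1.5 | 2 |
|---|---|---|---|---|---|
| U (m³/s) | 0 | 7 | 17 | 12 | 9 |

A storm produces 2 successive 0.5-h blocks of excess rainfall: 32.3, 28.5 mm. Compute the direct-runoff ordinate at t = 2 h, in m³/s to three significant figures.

Q ≈ 63.3 m³/s

By discrete convolution, Q_j = Σ (P_i / 10 mm) · U_{j−i}.
At t = 2 h (j=4): Q = (32.3/10)·9 + (28.5/10)·12 = 63.3 m³/s.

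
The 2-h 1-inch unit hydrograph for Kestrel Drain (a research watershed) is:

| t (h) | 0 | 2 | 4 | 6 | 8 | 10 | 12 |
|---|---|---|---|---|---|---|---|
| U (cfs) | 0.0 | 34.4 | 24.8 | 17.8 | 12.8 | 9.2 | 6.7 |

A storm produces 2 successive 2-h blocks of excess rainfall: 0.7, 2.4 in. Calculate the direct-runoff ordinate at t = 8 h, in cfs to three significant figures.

By discrete convolution, Q_j = Σ (P_i / 1 in) · U_{j−i}.
At t = 8 h (j=4): Q = (0.7/1)·12.8 + (2.4/1)·17.8 = 51.7 cfs.

Q ≈ 51.7 cfs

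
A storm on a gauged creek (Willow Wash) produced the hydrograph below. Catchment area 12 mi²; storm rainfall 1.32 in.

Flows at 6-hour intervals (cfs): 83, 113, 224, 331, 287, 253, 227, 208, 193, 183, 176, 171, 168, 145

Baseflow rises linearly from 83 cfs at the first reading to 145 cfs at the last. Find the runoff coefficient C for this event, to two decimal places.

ΣQ_DR = 1166 cfs; V = ΣQ_DR·Δt = 2.519 × 10^7 ft³.
Runoff depth d = V / A = 0.9034 in.
C = d / P = 0.9034 / 1.32 = 0.68.

C ≈ 0.68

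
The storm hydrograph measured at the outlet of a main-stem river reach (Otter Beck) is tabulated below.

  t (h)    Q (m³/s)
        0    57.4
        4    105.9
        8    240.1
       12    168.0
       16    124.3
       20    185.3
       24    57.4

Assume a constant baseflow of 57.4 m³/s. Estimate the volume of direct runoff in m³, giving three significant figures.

Direct-runoff ordinates (Q − Q_b): 0.0, 48.5, 182.7, 110.6, 66.9, 127.9, 0.0 m³/s.
ΣQ_DR = 536.6 m³/s.
With Δt = 4 h = 14400 s, V = ΣQ_DR · Δt = 536.6 × 14400 = 7.73 × 10^6 m³.

V ≈ 7.73 × 10^6 m³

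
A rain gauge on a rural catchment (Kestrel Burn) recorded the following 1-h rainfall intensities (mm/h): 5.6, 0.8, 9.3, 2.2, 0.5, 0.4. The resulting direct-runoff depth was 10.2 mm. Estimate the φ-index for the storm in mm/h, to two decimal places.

Only the 2 blocks with intensity above φ contribute runoff: 5.6, 9.3 mm/h.
Σ(I−φ)·Δt = d  ⇒  (5.6+9.3 − 2φ)·1 = 10.2
φ = (14.90 − 10.2/1) / 2 = 2.35 mm/h.

φ ≈ 2.35 mm/h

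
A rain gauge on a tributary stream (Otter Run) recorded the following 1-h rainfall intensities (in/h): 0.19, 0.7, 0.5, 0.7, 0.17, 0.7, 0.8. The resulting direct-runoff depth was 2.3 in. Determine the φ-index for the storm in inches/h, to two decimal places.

φ ≈ 0.22 in/h

Only the 5 blocks with intensity above φ contribute runoff: 0.7, 0.5, 0.7, 0.7, 0.8 in/h.
Σ(I−φ)·Δt = d  ⇒  (0.7+0.5+0.7+0.7+0.8 − 5φ)·1 = 2.3
φ = (3.400 − 2.3/1) / 5 = 0.22 in/h.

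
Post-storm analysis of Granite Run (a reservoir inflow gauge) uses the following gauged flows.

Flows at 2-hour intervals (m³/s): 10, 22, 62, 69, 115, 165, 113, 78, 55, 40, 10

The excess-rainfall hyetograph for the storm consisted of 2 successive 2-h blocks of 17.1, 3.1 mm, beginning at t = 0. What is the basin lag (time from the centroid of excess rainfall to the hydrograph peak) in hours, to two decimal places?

Centroid of excess rainfall: t_c = Σ P_i·t̄_i / ΣP_i = 1.3069 h (block centres at 1, 3 h).
Hydrograph peak occurs at t = 10 h, so basin lag t_L = 10 − 1.3069 = 8.69 h.

t_L ≈ 8.69 h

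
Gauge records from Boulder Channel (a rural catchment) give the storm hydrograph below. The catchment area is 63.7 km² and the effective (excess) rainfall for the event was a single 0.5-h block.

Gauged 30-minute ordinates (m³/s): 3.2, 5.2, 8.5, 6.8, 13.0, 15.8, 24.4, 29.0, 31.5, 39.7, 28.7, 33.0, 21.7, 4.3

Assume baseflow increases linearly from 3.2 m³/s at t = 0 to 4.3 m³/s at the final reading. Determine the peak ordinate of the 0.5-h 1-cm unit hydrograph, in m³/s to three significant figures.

U_p ≈ 59.6 m³/s

Direct runoff: 0.00, 1.92, 5.13, 3.35, 9.46, 12.18, 20.69, 25.21, 27.62, 35.74, 24.65, 28.87, 17.48, 0.00 m³/s; ΣQ_DR = 212.3 m³/s, peak = 35.74 m³/s.
Runoff depth d = ΣQ_DR·Δt / A = 212.3 × 1800 / (63.7 km²) = 5.999 mm.
The 1-cm UH is the DRH scaled by (10 mm)/d, so U_p = 35.74 × 10/5.999 = 59.6 m³/s.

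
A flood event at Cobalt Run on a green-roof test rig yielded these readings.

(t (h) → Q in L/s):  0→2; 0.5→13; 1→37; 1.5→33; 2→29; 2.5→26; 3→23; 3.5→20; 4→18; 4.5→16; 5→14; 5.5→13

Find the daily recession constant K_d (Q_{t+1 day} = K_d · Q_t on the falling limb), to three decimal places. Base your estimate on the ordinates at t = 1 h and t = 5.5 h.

Between t = 1 h and t = 5.5 h the flow falls from 37 to 13 L/s over 9×0.5 h = 4.5 h.
Per-interval ratio K = (13/37)^(1/9) = 0.8903; K_d = K^(24/0.5) = 0.004.

K_d ≈ 0.004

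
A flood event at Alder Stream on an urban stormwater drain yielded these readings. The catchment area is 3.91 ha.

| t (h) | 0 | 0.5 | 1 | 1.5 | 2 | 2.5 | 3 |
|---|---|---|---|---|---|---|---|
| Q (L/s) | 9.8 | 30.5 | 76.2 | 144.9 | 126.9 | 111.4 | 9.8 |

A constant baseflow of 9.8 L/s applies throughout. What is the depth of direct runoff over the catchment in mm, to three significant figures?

d ≈ 20.3 mm

Direct runoff: 0.0, 20.7, 66.4, 135.1, 117.1, 101.6, 0.0 L/s; ΣQ_DR = 440.9 L/s.
V = ΣQ_DR · Δt = 440.9 × 1800 s = 7.936 × 10^5 L.
Over A = 3.91 ha, depth = V / A = 20.3 mm.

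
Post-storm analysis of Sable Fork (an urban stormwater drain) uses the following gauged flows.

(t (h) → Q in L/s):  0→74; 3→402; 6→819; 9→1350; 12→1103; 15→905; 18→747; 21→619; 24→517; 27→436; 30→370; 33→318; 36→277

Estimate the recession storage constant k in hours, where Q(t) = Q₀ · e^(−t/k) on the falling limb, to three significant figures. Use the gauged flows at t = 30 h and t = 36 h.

On the falling limb, Q drops from 370 to 277 L/s between t = 30 h and t = 36 h (Δt = 6 h).
k = −Δt / ln(Q₂/Q₁) = −6 / ln(277/370) = 20.7 h.

k ≈ 20.7 h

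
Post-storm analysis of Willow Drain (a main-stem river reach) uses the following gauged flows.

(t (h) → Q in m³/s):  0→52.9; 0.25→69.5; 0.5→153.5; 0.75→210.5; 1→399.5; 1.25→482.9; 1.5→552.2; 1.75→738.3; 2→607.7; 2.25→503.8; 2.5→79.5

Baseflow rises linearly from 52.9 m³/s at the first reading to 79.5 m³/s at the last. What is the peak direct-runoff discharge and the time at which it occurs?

Q_p = 666.78 m³/s at t = 1.75 h

Subtracting baseflow gives direct-runoff ordinates: 0.00, 13.94, 95.28, 149.62, 335.96, 416.70, 483.34, 666.78, 533.52, 426.96, 0.00 m³/s.
The maximum is 666.78 m³/s, occurring at the reading for t = 1.75 h.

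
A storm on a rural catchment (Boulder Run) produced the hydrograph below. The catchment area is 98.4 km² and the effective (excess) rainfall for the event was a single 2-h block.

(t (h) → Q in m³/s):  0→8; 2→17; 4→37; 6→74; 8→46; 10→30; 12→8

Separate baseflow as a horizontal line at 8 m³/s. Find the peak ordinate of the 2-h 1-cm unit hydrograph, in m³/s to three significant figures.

Direct runoff: 0.0, 9.0, 29.0, 66.0, 38.0, 22.0, 0.0 m³/s; ΣQ_DR = 164.0 m³/s, peak = 66.0 m³/s.
Runoff depth d = ΣQ_DR·Δt / A = 164.0 × 7200 / (98.4 km²) = 12.00 mm.
The 1-cm UH is the DRH scaled by (10 mm)/d, so U_p = 66.0 × 10/12.00 = 55.0 m³/s.

U_p ≈ 55.0 m³/s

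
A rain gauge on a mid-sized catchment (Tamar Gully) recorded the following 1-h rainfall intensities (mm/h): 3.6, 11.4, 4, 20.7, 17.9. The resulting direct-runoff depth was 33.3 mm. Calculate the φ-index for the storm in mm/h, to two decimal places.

Only the 3 blocks with intensity above φ contribute runoff: 11.4, 20.7, 17.9 mm/h.
Σ(I−φ)·Δt = d  ⇒  (11.4+20.7+17.9 − 3φ)·1 = 33.3
φ = (50.00 − 33.3/1) / 3 = 5.57 mm/h.

φ ≈ 5.57 mm/h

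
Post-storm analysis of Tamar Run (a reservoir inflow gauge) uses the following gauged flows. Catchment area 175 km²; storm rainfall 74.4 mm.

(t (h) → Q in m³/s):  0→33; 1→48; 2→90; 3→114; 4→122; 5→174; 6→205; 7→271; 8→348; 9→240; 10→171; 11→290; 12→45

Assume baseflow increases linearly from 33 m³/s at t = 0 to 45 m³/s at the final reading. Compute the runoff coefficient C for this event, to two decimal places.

C ≈ 0.45

ΣQ_DR = 1644 m³/s; V = ΣQ_DR·Δt = 5.918 × 10^6 m³.
Runoff depth d = V / A = 33.82 mm.
C = d / P = 33.82 / 74.4 = 0.45.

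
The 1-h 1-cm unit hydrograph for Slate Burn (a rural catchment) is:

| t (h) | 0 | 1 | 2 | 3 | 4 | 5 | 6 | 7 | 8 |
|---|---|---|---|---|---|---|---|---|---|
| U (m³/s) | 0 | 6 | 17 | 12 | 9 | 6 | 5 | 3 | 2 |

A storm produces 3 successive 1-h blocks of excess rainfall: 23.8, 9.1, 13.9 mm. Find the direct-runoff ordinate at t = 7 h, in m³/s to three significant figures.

Q ≈ 20.0 m³/s

By discrete convolution, Q_j = Σ (P_i / 10 mm) · U_{j−i}.
At t = 7 h (j=7): Q = (23.8/10)·3 + (9.1/10)·5 + (13.9/10)·6 = 20.0 m³/s.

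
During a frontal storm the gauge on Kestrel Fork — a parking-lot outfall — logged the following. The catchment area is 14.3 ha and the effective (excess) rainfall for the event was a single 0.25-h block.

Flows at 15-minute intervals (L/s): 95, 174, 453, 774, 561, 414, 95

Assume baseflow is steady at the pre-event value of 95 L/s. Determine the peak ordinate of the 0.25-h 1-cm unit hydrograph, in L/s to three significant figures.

Direct runoff: 0.0, 79.0, 358.0, 679.0, 466.0, 319.0, 0.0 L/s; ΣQ_DR = 1901 L/s, peak = 679.0 L/s.
Runoff depth d = ΣQ_DR·Δt / A = 1901 × 900 / (14.3 ha) = 11.96 mm.
The 1-cm UH is the DRH scaled by (10 mm)/d, so U_p = 679.0 × 10/11.96 = 568 L/s.

U_p ≈ 568 L/s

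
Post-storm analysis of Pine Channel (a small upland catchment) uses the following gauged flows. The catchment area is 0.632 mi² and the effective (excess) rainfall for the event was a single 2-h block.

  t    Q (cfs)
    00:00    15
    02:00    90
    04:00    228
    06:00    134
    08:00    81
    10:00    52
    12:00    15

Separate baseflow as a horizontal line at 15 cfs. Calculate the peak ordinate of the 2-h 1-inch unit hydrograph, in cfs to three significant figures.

Direct runoff: 0.0, 75.0, 213.0, 119.0, 66.0, 37.0, 0.0 cfs; ΣQ_DR = 510.0 cfs, peak = 213.0 cfs.
Runoff depth d = ΣQ_DR·Δt / A = 510.0 × 7200 / (0.632 mi²) = 2.501 in.
The 1-inch UH is the DRH scaled by (1 in)/d, so U_p = 213.0 × 1/2.501 = 85.2 cfs.

U_p ≈ 85.2 cfs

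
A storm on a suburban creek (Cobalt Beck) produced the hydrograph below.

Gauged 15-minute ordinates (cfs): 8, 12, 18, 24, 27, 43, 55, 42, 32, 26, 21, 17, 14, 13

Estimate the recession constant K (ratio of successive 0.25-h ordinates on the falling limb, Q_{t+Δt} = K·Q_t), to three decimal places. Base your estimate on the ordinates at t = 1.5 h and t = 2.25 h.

K ≈ 0.779

Using the recession-limb readings at t = 1.5 h and t = 2.25 h: Q falls from 55 to 26 cfs over 3 intervals.
K = (Q₂/Q₁)^(1/3) = (26/55)^(1/3) = 0.779.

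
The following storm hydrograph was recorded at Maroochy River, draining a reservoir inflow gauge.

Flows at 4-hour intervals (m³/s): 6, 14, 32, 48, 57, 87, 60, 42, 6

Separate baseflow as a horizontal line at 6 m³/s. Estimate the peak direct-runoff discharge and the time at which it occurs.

Q_p = 81.0 m³/s at t = 20 h

Subtracting baseflow gives direct-runoff ordinates: 0.0, 8.0, 26.0, 42.0, 51.0, 81.0, 54.0, 36.0, 0.0 m³/s.
The maximum is 81.0 m³/s, occurring at the reading for t = 20 h.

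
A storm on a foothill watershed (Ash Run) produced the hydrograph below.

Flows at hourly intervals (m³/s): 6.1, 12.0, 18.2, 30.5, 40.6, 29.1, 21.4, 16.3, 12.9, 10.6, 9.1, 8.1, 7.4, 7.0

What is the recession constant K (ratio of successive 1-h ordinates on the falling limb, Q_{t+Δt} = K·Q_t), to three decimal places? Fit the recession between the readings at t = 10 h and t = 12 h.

K ≈ 0.902

Using the recession-limb readings at t = 10 h and t = 12 h: Q falls from 9.1 to 7.4 m³/s over 2 intervals.
K = (Q₂/Q₁)^(1/2) = (7.4/9.1)^(1/2) = 0.902.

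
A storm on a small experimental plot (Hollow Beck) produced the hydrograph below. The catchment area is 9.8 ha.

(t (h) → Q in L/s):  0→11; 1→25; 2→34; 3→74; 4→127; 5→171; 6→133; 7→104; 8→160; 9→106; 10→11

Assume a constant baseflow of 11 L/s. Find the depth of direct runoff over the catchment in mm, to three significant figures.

d ≈ 30.7 mm

Direct runoff: 0.0, 14.0, 23.0, 63.0, 116.0, 160.0, 122.0, 93.0, 149.0, 95.0, 0.0 L/s; ΣQ_DR = 835.0 L/s.
V = ΣQ_DR · Δt = 835.0 × 3600 s = 3.006 × 10^6 L.
Over A = 9.8 ha, depth = V / A = 30.7 mm.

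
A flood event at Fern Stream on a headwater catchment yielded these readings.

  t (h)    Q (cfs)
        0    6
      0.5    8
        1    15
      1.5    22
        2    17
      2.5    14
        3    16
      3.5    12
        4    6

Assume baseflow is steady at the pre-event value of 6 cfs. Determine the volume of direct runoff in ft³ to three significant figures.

V ≈ 1.12 × 10^5 ft³

Direct-runoff ordinates (Q − Q_b): 0.0, 2.0, 9.0, 16.0, 11.0, 8.0, 10.0, 6.0, 0.0 cfs.
ΣQ_DR = 62.00 cfs.
With Δt = 0.5 h = 1800 s, V = ΣQ_DR · Δt = 62.00 × 1800 = 1.12 × 10^5 ft³.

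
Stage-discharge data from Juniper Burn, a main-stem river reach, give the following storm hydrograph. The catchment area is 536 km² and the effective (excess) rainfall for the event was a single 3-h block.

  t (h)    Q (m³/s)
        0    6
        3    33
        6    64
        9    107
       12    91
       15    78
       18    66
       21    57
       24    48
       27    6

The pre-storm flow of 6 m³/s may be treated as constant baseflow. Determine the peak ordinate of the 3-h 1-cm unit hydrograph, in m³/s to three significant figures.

U_p ≈ 101 m³/s

Direct runoff: 0.0, 27.0, 58.0, 101.0, 85.0, 72.0, 60.0, 51.0, 42.0, 0.0 m³/s; ΣQ_DR = 496.0 m³/s, peak = 101.0 m³/s.
Runoff depth d = ΣQ_DR·Δt / A = 496.0 × 10800 / (536 km²) = 9.994 mm.
The 1-cm UH is the DRH scaled by (10 mm)/d, so U_p = 101.0 × 10/9.994 = 101 m³/s.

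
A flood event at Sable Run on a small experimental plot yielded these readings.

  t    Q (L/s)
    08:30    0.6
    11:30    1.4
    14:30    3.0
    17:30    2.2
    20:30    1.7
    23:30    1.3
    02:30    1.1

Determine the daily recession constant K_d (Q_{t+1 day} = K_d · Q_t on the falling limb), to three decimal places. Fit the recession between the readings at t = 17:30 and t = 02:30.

K_d ≈ 0.157

Between t = 17:30 and t = 02:30 the flow falls from 2.2 to 1.1 L/s over 3×3 h = 9 h.
Per-interval ratio K = (1.1/2.2)^(1/3) = 0.7937; K_d = K^(24/3) = 0.157.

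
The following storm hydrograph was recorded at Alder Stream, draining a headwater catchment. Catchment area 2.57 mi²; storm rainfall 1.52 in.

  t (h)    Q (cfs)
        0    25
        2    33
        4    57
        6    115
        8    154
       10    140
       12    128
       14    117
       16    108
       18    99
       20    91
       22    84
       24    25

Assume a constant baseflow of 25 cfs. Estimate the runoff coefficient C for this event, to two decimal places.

C ≈ 0.68

ΣQ_DR = 851.0 cfs; V = ΣQ_DR·Δt = 6.127 × 10^6 ft³.
Runoff depth d = V / A = 1.026 in.
C = d / P = 1.026 / 1.52 = 0.68.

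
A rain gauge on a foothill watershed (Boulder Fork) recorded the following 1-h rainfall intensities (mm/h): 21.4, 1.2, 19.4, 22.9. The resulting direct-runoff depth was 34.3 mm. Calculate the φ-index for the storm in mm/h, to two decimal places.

φ ≈ 9.80 mm/h

Only the 3 blocks with intensity above φ contribute runoff: 21.4, 19.4, 22.9 mm/h.
Σ(I−φ)·Δt = d  ⇒  (21.4+19.4+22.9 − 3φ)·1 = 34.3
φ = (63.70 − 34.3/1) / 3 = 9.80 mm/h.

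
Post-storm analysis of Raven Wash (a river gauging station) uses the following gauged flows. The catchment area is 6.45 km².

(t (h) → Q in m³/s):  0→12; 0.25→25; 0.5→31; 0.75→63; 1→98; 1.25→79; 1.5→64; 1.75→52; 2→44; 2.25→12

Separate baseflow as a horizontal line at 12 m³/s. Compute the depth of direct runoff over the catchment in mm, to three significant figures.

Direct runoff: 0.0, 13.0, 19.0, 51.0, 86.0, 67.0, 52.0, 40.0, 32.0, 0.0 m³/s; ΣQ_DR = 360.0 m³/s.
V = ΣQ_DR · Δt = 360.0 × 900 s = 3.240 × 10^5 m³.
Over A = 6.45 km², depth = V / A = 50.2 mm.

d ≈ 50.2 mm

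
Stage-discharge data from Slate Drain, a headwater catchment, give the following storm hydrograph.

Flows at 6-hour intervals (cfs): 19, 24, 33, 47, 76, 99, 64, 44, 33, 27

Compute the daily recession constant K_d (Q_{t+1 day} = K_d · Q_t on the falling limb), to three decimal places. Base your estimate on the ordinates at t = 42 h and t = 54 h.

K_d ≈ 0.377

Between t = 42 h and t = 54 h the flow falls from 44 to 27 cfs over 2×6 h = 12 h.
Per-interval ratio K = (27/44)^(1/2) = 0.7833; K_d = K^(24/6) = 0.377.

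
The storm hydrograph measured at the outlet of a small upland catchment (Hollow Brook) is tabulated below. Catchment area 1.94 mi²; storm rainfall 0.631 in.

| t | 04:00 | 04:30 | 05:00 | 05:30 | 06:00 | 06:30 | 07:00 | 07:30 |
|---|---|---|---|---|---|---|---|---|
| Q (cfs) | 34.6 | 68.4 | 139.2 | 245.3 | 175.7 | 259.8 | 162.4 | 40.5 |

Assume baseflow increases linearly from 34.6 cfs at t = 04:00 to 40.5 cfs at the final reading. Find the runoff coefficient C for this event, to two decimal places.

ΣQ_DR = 825.5 cfs; V = ΣQ_DR·Δt = 1.486 × 10^6 ft³.
Runoff depth d = V / A = 0.3297 in.
C = d / P = 0.3297 / 0.631 = 0.52.

C ≈ 0.52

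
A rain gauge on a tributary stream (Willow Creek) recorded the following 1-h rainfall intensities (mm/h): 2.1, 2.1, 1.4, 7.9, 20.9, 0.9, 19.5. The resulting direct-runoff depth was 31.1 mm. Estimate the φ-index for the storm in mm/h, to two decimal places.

Only the 3 blocks with intensity above φ contribute runoff: 7.9, 20.9, 19.5 mm/h.
Σ(I−φ)·Δt = d  ⇒  (7.9+20.9+19.5 − 3φ)·1 = 31.1
φ = (48.30 − 31.1/1) / 3 = 5.73 mm/h.

φ ≈ 5.73 mm/h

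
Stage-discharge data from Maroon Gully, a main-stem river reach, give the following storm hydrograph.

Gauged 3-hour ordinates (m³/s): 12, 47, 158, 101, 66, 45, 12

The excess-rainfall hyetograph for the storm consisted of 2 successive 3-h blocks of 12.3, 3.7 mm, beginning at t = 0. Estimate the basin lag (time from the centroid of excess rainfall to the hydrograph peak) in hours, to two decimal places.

t_L ≈ 3.81 h

Centroid of excess rainfall: t_c = Σ P_i·t̄_i / ΣP_i = 2.1938 h (block centres at 1.5, 4.5 h).
Hydrograph peak occurs at t = 6 h, so basin lag t_L = 6 − 2.1938 = 3.81 h.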